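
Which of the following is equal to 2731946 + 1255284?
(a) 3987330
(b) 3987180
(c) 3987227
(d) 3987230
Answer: d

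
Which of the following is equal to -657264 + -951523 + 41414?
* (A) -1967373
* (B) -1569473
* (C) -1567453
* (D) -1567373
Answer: D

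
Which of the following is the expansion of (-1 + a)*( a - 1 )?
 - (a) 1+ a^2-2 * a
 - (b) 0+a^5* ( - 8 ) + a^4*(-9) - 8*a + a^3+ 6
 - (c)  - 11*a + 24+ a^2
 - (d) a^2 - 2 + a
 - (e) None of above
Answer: a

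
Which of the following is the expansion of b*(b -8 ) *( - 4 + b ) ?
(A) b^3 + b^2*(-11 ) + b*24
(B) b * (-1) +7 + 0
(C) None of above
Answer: C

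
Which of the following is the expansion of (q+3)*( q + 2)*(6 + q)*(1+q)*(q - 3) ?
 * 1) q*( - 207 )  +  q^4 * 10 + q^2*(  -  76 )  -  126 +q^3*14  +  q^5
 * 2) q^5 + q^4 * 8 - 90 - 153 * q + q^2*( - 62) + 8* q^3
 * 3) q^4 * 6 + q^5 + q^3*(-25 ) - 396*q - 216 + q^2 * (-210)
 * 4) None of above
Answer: 4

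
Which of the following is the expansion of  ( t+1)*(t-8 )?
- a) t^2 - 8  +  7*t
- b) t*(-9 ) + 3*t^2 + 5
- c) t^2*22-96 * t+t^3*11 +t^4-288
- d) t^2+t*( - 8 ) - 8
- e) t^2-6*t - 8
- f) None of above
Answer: f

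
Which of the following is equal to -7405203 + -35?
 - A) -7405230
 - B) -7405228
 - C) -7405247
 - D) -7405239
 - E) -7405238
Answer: E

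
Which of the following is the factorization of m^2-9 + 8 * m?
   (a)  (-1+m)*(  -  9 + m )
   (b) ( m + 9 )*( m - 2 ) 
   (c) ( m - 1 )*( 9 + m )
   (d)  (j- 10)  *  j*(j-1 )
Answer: c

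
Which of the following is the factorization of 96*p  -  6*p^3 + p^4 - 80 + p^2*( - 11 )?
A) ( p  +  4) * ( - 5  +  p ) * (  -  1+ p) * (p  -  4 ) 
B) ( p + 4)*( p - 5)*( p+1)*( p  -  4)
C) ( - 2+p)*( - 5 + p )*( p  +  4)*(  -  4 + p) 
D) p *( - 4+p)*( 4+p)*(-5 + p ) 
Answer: A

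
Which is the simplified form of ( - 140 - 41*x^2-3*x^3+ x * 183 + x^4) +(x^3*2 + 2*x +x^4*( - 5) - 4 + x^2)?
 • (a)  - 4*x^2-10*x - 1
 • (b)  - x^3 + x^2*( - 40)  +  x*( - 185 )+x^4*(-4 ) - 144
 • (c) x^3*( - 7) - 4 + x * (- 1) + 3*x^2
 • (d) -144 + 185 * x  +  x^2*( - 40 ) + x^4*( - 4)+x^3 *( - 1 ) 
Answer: d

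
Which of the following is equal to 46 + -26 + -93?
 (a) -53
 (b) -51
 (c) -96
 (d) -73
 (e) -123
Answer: d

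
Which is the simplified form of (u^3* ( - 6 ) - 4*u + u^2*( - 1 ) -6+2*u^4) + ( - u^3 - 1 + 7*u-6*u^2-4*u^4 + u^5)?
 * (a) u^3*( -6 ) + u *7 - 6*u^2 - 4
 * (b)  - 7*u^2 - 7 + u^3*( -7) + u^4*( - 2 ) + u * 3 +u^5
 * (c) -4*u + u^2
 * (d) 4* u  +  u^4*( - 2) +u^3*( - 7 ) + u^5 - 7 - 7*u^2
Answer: b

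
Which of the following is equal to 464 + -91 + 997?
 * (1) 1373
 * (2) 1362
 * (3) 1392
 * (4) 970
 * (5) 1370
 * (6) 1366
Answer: 5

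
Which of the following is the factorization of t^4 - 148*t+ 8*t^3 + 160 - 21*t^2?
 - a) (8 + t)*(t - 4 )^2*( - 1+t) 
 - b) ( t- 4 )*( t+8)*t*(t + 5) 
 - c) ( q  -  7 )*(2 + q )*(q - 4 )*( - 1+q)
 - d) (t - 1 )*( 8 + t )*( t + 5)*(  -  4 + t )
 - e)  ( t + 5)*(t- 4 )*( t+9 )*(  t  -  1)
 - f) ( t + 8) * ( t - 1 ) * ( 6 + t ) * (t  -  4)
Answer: d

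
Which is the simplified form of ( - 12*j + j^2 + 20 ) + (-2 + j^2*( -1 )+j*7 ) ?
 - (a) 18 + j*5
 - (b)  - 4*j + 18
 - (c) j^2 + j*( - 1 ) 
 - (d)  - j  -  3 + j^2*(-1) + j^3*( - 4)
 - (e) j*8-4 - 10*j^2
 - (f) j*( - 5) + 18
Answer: f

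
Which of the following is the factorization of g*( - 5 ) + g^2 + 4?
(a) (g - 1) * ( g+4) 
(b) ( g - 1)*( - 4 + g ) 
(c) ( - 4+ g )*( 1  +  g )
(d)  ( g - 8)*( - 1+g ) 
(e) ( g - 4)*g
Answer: b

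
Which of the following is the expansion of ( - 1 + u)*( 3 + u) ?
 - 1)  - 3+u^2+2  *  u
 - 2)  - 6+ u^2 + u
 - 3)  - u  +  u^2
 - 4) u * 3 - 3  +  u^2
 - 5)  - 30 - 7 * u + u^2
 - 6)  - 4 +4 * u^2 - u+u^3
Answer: 1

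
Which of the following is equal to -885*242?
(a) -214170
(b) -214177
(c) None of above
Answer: a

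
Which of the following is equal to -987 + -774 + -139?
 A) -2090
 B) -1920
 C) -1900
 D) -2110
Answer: C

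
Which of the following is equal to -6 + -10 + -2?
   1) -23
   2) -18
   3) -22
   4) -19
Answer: 2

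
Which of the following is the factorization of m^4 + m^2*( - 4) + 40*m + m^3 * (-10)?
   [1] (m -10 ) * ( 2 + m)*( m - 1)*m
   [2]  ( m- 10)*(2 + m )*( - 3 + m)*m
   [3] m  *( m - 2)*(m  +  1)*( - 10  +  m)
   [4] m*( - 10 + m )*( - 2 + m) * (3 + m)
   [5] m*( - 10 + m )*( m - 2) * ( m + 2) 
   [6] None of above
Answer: 5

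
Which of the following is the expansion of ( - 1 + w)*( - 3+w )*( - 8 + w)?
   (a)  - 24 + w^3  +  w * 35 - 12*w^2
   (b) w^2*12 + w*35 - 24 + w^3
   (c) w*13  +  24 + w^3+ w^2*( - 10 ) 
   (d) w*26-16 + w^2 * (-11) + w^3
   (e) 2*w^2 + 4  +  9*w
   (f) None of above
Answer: a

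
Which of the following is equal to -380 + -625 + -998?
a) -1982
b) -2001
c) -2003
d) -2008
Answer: c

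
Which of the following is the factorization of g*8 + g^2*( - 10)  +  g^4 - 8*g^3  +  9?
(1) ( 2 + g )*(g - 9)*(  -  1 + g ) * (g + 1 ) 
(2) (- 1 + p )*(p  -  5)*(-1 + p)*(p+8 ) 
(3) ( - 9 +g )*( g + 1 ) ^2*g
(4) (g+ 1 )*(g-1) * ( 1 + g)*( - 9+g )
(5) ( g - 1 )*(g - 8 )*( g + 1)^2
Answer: 4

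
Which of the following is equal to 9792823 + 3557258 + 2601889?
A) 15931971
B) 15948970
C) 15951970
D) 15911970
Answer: C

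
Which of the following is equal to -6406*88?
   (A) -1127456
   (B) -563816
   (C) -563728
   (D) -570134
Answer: C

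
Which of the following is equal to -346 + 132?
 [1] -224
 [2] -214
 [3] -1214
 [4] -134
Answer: 2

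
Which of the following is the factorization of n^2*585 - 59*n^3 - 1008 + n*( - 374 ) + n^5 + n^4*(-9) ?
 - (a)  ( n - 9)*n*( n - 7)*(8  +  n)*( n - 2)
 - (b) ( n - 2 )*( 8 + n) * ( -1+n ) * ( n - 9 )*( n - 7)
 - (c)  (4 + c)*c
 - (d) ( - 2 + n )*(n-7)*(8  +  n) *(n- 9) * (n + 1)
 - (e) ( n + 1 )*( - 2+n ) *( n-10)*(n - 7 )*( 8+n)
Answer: d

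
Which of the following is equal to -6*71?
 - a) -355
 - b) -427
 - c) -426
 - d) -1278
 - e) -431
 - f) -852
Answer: c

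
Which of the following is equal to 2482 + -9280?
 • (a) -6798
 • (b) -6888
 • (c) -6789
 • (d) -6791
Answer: a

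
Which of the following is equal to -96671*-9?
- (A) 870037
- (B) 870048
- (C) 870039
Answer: C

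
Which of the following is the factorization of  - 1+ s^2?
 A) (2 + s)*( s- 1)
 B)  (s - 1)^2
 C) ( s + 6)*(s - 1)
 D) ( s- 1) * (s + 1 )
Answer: D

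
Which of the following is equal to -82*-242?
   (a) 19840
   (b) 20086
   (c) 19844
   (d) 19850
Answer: c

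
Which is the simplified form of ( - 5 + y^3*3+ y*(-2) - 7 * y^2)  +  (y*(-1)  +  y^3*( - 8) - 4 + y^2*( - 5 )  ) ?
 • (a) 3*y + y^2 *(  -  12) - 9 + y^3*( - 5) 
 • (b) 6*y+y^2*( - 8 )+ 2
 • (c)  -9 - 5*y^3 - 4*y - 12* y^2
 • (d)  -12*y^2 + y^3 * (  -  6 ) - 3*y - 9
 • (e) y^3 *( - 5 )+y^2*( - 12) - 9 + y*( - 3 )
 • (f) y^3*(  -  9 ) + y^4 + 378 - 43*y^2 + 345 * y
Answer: e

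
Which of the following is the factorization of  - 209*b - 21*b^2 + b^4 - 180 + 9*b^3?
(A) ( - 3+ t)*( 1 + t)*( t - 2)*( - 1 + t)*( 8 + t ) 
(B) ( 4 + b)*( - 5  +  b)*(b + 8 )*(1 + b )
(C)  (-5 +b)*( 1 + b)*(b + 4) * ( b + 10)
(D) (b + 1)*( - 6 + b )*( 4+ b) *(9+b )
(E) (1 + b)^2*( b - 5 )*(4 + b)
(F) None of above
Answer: F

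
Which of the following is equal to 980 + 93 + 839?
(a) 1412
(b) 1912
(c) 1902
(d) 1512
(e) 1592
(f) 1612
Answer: b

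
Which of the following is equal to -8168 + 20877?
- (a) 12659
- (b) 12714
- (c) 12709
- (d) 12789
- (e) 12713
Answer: c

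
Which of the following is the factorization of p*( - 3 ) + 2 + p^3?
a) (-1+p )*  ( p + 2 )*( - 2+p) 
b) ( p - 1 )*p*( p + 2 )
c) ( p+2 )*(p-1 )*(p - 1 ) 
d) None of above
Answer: c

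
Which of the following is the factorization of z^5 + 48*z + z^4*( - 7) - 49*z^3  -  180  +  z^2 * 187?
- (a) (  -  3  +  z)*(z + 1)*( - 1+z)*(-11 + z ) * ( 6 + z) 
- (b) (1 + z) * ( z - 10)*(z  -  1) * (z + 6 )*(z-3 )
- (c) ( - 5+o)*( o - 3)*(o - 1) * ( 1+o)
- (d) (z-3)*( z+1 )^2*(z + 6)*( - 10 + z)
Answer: b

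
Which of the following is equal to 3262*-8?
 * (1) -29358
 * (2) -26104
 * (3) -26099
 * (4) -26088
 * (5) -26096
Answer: 5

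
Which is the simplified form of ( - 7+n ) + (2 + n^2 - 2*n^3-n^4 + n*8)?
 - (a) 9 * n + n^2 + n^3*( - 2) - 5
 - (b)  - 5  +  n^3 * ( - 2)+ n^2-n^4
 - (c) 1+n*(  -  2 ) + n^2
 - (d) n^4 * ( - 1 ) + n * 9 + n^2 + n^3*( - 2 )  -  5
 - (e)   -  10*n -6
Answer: d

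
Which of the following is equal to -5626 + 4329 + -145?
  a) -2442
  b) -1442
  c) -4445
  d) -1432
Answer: b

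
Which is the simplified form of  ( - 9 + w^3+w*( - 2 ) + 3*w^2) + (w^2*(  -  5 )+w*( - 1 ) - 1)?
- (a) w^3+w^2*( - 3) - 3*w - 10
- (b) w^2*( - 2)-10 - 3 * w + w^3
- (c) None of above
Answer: b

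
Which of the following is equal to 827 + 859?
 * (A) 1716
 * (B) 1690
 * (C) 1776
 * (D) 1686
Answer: D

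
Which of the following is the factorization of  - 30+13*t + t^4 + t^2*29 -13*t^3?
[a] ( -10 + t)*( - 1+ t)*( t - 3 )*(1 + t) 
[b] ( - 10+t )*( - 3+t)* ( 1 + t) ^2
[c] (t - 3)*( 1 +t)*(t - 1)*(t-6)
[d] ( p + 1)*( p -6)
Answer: a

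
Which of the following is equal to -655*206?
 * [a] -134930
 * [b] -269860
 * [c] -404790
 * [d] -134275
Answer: a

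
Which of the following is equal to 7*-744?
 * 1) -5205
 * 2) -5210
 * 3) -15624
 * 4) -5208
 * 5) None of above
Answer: 4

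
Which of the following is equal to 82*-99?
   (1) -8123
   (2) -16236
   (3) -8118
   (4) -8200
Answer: 3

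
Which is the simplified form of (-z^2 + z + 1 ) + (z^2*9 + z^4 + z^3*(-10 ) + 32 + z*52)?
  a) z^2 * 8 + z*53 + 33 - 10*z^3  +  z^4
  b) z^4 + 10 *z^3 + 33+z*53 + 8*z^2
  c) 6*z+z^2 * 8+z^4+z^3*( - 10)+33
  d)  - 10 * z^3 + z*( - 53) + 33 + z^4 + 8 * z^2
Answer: a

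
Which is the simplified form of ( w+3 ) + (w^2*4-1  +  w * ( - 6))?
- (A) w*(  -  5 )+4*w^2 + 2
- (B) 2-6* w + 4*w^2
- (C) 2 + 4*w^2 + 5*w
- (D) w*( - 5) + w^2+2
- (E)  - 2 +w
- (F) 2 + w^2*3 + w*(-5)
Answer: A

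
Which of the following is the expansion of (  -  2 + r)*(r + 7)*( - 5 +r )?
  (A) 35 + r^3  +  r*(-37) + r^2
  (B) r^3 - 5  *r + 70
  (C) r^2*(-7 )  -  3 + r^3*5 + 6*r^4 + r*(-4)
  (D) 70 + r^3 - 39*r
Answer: D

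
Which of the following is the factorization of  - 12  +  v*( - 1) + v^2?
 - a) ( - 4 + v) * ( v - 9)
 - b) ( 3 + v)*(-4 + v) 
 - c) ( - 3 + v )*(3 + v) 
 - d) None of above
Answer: b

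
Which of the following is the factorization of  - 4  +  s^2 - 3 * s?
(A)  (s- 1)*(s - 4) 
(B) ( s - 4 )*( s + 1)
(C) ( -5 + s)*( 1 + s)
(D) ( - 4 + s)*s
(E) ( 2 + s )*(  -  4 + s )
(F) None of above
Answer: B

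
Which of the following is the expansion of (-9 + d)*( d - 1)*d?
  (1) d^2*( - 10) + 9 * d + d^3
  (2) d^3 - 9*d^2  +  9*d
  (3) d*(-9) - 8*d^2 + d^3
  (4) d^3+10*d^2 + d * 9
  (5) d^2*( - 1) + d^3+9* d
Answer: 1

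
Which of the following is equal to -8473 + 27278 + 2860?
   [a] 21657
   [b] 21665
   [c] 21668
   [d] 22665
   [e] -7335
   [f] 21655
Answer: b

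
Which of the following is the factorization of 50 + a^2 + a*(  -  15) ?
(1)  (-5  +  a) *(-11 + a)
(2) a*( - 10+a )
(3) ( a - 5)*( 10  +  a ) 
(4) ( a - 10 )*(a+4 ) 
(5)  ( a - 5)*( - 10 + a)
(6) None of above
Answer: 5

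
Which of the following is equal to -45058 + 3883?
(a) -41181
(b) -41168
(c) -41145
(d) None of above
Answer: d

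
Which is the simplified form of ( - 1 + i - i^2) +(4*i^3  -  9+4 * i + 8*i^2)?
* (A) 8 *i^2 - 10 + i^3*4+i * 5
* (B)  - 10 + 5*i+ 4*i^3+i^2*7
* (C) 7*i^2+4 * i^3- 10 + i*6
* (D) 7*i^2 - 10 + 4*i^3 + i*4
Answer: B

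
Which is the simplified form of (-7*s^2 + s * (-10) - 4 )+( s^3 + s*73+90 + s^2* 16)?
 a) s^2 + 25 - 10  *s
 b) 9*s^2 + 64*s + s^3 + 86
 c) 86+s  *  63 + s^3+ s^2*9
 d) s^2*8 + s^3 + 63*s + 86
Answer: c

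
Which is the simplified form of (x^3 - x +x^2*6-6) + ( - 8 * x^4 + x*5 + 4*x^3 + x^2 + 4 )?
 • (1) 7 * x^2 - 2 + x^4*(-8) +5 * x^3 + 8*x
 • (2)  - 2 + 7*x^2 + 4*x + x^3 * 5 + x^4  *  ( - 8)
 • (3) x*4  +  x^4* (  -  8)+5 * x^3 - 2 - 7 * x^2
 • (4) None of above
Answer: 2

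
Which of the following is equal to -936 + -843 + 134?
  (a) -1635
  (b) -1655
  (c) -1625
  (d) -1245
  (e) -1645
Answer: e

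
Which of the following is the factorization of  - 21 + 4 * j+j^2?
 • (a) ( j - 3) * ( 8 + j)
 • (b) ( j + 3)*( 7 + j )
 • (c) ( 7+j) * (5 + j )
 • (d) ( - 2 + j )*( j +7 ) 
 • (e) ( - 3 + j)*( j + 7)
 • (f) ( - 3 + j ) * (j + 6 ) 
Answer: e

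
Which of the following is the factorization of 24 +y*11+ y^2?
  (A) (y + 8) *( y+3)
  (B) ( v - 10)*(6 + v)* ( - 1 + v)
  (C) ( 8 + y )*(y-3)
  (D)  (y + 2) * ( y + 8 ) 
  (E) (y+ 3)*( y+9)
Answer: A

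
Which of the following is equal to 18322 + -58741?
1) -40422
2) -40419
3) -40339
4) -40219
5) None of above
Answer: 2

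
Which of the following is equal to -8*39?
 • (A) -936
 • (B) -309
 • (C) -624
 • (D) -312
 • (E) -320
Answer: D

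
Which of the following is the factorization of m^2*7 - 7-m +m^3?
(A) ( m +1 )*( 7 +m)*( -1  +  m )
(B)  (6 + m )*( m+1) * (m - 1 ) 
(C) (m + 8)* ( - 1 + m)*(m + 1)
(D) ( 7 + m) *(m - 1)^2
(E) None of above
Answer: A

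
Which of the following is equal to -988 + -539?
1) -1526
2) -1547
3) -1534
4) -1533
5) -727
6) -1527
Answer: 6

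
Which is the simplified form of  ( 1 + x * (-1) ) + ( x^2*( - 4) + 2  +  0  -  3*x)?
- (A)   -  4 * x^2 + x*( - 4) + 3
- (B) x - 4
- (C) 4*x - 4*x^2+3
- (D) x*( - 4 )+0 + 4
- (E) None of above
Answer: A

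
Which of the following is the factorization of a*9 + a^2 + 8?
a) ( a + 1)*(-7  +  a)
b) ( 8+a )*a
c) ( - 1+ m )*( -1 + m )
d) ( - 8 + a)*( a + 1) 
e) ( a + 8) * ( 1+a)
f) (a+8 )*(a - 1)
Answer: e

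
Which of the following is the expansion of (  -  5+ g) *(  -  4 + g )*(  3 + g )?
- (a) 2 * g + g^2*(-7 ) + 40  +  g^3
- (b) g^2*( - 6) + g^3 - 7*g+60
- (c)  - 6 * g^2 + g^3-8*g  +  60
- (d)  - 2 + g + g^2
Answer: b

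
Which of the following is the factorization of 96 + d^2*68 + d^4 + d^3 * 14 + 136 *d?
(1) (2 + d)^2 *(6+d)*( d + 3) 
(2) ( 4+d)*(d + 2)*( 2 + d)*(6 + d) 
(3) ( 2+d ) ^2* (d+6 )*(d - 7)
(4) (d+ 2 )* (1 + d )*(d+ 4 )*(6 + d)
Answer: 2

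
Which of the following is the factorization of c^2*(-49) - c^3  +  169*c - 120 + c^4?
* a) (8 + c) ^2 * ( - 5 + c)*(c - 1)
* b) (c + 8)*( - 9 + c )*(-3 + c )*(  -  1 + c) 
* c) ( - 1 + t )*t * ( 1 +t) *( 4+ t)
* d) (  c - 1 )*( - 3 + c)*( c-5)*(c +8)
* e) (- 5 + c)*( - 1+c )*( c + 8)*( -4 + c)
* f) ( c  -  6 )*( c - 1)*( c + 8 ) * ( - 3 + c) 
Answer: d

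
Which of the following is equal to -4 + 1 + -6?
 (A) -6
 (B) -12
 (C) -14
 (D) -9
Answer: D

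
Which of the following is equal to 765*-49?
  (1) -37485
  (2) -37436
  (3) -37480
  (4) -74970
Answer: 1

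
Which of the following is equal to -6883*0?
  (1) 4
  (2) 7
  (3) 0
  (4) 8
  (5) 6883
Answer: 3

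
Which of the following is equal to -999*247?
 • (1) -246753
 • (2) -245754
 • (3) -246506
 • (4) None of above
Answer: 1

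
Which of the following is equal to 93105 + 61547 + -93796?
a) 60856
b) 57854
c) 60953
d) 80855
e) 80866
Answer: a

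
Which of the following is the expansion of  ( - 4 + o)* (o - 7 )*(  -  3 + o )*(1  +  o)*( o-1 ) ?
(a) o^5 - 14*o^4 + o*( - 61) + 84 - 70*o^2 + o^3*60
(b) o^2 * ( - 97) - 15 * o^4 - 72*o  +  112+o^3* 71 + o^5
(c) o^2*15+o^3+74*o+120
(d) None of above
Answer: a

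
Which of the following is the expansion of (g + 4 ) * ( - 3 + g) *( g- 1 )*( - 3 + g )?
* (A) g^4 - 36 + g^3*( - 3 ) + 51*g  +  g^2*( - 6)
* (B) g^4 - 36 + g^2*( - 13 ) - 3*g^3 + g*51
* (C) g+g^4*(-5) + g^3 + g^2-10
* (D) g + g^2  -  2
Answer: B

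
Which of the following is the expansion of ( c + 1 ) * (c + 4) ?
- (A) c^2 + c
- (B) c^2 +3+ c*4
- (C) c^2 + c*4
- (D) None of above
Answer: D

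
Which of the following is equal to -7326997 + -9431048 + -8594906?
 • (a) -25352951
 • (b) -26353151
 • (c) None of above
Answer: a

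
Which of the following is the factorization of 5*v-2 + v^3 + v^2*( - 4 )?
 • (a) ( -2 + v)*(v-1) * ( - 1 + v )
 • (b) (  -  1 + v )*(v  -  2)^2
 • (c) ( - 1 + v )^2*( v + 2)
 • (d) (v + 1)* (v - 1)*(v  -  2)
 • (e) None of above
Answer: a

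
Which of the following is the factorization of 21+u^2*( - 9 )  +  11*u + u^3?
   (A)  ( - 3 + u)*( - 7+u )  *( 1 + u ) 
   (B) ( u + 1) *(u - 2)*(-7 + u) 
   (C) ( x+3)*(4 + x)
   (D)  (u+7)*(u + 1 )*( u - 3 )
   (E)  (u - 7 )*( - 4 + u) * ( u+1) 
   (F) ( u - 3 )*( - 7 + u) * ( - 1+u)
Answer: A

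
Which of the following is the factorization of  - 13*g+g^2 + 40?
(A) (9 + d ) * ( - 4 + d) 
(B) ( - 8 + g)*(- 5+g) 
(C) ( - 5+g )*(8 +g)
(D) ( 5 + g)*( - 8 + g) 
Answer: B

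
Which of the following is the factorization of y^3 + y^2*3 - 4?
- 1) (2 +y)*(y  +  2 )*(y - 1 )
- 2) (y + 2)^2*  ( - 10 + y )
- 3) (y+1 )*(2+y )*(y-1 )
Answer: 1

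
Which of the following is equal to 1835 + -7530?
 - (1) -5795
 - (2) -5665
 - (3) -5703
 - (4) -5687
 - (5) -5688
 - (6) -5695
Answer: 6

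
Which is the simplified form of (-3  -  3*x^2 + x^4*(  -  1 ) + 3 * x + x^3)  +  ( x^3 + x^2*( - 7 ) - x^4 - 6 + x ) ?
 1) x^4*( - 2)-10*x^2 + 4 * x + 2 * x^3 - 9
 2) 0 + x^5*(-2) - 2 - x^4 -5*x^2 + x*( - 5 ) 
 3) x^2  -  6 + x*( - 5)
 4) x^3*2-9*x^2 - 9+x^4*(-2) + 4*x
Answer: 1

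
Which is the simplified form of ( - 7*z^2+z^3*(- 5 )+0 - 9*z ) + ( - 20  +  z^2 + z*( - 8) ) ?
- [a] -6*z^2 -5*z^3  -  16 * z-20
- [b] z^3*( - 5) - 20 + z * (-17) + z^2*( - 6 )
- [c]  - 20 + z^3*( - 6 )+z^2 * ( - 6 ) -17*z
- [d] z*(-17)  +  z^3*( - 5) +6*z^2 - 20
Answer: b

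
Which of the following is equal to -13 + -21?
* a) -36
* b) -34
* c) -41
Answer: b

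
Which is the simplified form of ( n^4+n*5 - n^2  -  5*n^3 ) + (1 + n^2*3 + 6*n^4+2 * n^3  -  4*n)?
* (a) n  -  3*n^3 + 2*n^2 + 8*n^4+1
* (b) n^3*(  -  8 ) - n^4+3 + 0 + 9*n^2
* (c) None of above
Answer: c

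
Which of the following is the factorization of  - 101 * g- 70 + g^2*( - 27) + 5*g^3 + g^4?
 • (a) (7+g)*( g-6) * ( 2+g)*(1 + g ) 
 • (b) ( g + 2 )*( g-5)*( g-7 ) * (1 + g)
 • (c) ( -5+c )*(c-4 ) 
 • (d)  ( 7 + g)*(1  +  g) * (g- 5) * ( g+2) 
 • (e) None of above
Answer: d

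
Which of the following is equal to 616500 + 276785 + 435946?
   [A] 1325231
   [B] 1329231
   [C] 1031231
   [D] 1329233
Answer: B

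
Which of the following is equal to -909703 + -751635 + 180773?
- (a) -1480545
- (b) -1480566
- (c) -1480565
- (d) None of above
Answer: c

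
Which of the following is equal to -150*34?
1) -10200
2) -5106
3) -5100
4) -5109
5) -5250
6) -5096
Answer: 3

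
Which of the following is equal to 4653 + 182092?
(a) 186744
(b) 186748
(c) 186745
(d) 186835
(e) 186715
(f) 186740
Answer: c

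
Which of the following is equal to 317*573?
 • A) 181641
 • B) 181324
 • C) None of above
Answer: A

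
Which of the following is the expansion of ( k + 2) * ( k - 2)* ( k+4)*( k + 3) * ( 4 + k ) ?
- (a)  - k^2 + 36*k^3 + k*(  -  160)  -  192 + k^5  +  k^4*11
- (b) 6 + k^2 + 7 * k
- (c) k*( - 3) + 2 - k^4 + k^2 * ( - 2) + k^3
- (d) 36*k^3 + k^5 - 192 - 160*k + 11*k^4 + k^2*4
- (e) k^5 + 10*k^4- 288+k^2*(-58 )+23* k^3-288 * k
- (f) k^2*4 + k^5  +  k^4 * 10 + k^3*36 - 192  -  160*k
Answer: d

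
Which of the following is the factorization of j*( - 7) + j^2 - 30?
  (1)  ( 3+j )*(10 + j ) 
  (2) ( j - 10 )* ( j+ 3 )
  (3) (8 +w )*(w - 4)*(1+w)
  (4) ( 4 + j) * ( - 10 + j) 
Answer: 2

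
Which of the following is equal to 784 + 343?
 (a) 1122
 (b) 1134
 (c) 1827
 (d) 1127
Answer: d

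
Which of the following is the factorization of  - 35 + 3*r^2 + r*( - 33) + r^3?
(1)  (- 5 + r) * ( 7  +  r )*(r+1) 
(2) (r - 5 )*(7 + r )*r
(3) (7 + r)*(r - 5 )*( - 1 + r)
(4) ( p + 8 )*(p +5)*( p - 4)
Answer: 1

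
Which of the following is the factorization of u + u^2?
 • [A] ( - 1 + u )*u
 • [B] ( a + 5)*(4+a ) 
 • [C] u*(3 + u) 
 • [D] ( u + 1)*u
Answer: D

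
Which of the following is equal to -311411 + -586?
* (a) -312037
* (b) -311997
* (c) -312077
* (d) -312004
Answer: b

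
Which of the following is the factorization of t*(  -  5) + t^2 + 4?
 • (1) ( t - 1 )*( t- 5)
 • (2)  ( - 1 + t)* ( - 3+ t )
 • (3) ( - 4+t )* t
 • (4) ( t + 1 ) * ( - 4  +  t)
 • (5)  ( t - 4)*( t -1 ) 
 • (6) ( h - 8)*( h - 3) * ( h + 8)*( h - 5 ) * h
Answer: 5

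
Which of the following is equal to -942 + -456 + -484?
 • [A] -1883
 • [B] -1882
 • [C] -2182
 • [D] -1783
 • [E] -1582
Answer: B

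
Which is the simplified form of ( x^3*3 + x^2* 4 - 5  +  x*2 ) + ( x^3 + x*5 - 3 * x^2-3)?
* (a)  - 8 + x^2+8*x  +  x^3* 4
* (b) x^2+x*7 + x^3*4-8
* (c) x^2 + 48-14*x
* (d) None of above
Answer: b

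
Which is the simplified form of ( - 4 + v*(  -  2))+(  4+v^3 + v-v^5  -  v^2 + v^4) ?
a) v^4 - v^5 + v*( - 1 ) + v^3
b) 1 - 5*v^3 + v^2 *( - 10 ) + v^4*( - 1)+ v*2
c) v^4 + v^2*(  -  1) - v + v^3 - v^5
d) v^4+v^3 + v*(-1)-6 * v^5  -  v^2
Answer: c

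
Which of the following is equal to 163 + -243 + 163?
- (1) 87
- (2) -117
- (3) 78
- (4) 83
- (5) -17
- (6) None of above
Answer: 4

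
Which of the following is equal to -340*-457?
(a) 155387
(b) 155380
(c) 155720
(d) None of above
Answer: b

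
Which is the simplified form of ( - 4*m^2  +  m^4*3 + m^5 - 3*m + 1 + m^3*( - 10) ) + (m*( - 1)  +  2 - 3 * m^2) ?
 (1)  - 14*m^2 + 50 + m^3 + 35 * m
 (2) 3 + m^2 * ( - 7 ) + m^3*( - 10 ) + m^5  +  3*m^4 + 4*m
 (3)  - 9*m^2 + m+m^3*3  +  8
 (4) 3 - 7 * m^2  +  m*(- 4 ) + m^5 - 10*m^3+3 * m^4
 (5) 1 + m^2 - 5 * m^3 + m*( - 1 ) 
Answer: 4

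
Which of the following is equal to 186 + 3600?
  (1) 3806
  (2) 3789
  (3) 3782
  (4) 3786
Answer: 4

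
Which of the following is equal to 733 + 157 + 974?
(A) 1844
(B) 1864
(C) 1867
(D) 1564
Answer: B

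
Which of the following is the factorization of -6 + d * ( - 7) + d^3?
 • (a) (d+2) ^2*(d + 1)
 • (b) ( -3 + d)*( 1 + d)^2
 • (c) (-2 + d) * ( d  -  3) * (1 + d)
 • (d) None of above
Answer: d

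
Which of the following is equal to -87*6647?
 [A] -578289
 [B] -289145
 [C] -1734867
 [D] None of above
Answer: A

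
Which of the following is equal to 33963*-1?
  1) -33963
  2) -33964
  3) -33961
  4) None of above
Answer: 1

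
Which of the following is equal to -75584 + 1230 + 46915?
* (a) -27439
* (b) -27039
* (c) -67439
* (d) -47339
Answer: a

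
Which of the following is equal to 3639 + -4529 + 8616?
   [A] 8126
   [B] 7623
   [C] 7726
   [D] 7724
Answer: C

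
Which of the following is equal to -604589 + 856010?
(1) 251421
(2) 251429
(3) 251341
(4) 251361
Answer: 1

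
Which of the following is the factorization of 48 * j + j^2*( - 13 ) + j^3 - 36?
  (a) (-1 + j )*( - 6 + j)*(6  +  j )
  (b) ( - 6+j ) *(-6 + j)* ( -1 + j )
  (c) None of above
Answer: b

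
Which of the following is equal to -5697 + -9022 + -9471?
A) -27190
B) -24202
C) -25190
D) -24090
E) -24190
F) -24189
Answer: E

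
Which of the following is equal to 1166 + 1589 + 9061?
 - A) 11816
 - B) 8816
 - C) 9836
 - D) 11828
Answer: A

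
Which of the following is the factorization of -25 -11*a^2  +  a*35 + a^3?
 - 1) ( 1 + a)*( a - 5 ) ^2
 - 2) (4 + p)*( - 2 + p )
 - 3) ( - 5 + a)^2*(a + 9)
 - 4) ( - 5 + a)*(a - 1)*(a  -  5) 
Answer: 4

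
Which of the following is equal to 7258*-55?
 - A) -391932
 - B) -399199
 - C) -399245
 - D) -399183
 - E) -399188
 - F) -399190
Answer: F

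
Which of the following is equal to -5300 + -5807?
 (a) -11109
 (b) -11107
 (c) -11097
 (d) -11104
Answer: b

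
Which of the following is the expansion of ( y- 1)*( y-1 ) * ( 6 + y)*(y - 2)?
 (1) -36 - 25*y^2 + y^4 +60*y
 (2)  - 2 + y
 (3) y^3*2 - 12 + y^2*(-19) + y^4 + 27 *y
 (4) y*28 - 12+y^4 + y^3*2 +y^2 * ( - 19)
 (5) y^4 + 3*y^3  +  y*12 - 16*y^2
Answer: 4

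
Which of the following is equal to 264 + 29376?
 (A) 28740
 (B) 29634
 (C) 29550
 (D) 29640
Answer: D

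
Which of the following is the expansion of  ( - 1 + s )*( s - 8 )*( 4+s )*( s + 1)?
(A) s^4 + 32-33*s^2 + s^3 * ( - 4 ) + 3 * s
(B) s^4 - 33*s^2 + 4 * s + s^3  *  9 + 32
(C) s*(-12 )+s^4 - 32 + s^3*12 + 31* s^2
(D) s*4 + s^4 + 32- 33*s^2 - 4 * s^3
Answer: D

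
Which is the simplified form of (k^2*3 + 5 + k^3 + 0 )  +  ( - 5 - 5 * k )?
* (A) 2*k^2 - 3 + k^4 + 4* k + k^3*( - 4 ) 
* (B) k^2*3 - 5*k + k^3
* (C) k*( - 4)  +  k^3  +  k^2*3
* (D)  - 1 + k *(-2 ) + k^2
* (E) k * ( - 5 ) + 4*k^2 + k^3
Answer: B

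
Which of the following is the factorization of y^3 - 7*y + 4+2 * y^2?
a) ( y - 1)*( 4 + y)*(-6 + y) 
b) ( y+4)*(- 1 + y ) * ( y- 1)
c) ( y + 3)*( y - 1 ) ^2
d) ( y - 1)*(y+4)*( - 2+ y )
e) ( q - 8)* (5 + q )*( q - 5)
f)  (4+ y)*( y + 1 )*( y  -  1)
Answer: b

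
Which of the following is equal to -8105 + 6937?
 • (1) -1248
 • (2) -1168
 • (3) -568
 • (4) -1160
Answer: 2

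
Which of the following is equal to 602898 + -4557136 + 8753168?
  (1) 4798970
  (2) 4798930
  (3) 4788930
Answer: 2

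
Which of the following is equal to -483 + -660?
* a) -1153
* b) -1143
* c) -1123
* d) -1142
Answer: b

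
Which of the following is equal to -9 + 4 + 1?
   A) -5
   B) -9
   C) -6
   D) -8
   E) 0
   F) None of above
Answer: F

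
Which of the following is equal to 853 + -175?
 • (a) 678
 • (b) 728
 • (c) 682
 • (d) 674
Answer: a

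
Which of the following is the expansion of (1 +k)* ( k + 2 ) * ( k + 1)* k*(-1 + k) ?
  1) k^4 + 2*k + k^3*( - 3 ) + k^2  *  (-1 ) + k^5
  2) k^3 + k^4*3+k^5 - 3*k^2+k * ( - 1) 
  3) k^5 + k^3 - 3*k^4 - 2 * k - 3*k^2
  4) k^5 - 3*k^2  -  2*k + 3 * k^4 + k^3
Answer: 4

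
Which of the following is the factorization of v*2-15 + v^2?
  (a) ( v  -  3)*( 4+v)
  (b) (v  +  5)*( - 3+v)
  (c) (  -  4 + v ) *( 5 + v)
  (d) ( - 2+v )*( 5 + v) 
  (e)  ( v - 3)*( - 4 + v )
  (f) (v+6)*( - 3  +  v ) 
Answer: b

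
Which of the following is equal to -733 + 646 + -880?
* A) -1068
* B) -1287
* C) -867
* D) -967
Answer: D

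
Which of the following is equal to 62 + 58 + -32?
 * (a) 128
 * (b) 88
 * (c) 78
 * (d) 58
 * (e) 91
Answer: b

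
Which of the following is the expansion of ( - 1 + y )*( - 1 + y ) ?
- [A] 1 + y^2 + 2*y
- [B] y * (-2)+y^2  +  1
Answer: B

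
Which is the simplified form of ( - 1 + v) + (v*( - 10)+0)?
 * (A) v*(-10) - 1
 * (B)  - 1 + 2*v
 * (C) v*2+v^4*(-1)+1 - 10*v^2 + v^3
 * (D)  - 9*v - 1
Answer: D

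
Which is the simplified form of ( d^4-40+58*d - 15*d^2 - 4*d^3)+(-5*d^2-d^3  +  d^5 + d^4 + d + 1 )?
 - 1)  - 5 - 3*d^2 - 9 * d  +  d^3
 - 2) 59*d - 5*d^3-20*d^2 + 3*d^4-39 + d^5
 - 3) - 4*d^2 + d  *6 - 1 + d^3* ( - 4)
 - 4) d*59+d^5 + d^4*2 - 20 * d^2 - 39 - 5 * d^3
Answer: 4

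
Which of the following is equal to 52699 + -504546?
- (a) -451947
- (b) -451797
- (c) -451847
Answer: c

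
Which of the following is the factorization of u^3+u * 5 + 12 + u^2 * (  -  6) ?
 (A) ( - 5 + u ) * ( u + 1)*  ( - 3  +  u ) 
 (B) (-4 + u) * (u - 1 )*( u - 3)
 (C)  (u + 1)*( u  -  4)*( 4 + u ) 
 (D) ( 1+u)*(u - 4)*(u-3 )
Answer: D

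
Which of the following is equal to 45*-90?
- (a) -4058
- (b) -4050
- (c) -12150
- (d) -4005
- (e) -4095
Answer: b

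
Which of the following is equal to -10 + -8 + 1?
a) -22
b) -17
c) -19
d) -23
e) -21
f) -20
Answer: b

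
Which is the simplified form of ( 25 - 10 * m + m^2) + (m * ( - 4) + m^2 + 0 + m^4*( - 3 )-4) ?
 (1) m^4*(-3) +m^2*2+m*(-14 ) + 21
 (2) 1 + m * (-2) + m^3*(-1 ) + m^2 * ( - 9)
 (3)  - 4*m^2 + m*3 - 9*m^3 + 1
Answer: 1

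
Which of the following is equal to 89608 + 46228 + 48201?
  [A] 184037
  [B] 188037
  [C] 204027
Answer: A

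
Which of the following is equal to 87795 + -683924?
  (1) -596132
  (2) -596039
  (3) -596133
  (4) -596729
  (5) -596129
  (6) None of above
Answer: 5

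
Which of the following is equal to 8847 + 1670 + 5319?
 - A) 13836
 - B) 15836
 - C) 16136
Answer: B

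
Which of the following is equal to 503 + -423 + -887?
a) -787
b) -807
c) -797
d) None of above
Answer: b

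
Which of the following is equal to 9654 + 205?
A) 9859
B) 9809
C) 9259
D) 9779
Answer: A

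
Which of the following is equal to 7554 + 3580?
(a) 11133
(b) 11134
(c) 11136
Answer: b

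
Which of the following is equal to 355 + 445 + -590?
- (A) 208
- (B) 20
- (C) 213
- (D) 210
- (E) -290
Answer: D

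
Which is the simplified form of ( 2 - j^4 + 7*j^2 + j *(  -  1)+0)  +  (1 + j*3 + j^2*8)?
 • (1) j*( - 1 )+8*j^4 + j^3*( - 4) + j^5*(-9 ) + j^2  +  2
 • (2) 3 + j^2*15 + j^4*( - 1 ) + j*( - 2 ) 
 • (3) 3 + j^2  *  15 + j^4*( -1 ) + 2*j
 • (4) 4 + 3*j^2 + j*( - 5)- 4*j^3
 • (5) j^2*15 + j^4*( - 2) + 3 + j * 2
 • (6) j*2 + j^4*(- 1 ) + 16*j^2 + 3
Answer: 3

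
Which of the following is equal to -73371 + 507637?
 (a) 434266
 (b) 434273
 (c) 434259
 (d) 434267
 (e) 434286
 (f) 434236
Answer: a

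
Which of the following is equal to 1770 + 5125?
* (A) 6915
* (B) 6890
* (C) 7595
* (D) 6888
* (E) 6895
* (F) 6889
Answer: E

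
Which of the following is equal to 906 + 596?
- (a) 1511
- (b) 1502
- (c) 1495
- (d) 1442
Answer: b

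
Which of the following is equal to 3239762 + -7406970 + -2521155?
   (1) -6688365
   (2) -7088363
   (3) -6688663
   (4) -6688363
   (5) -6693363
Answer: 4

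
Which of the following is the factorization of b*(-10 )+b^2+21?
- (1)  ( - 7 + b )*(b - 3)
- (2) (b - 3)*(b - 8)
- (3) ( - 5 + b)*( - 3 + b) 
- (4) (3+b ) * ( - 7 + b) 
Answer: 1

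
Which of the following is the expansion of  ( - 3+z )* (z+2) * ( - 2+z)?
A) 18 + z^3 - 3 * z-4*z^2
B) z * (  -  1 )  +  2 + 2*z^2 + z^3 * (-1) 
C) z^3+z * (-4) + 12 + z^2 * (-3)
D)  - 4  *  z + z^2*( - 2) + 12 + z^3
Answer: C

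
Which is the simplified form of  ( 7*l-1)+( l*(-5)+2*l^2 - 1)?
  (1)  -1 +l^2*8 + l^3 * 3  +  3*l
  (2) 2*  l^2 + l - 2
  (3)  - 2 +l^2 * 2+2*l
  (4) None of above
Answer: 3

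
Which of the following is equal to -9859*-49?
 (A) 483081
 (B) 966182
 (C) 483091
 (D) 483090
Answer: C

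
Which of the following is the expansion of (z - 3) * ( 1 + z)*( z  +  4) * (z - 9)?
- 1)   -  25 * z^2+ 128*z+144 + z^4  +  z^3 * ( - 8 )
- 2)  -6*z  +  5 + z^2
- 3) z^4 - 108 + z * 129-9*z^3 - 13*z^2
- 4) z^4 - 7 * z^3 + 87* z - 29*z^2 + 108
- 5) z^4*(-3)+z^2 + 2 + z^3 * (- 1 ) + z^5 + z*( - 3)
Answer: 4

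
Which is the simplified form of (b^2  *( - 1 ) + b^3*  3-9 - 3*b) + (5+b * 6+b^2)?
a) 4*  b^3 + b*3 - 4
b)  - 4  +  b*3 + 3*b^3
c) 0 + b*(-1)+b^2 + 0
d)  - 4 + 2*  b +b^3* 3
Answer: b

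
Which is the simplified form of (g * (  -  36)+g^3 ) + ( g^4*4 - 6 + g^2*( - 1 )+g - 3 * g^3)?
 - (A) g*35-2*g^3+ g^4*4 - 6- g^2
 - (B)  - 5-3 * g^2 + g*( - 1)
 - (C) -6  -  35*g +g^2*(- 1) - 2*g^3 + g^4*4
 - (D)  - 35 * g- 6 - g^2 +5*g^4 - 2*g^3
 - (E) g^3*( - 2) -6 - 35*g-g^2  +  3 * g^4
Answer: C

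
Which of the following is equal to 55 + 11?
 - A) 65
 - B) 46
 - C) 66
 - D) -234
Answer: C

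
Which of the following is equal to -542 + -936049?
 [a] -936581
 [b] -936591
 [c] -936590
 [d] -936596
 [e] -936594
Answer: b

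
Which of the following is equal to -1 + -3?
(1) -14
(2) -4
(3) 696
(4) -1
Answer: 2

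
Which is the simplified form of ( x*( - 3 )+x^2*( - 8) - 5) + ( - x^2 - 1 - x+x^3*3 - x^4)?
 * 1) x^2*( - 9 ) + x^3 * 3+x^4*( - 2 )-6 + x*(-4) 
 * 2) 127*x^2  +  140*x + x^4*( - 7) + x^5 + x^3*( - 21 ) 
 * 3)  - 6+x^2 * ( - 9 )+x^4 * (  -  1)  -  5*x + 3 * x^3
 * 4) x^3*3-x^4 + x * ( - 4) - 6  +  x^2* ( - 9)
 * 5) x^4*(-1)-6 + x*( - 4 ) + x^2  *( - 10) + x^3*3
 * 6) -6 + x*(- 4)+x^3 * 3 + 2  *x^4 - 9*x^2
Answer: 4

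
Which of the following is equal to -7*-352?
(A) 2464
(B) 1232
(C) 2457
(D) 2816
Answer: A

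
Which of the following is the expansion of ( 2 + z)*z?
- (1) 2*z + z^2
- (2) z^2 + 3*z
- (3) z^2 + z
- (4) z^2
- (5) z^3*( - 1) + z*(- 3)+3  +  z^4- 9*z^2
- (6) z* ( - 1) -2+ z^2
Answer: 1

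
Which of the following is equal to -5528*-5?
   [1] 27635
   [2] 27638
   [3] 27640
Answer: 3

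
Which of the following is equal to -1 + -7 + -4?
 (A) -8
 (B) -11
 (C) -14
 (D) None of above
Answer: D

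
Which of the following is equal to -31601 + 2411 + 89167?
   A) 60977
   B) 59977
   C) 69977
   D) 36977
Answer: B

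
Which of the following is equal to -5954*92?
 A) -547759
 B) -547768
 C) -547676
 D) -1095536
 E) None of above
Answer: B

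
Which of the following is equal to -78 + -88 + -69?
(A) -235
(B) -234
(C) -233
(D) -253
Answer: A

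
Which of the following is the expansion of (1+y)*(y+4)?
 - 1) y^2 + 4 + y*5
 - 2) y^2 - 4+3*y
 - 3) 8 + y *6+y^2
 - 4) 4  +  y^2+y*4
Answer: 1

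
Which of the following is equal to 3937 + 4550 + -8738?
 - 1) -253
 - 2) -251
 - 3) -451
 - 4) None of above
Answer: 2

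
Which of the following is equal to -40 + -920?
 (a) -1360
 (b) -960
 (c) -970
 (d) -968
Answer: b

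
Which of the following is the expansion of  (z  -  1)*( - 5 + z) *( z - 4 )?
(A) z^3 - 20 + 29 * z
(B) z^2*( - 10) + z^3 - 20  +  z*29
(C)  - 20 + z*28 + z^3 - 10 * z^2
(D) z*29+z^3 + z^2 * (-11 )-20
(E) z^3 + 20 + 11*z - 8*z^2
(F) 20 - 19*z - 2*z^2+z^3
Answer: B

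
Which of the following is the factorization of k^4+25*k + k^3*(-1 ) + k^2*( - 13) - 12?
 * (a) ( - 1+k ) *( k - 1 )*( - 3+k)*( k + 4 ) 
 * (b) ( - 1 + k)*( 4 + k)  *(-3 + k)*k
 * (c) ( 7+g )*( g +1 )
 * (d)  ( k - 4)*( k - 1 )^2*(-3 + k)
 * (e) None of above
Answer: a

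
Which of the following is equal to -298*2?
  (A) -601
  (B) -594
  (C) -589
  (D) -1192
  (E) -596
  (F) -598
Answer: E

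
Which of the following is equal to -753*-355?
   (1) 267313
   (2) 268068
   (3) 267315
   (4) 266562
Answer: 3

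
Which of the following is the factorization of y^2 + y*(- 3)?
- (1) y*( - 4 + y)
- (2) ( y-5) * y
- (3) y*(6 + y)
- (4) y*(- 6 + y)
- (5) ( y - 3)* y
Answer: 5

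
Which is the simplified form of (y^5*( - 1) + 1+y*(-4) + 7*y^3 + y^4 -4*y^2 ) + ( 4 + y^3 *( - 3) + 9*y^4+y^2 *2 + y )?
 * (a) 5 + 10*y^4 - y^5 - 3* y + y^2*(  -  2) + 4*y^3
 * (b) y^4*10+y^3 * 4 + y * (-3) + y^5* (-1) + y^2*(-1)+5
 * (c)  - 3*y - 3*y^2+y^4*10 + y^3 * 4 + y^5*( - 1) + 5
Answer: a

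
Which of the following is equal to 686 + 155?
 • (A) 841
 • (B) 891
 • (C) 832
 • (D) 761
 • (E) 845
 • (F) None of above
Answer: A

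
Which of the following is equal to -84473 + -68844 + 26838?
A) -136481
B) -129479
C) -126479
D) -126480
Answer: C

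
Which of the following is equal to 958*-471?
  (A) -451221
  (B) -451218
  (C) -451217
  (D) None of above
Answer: B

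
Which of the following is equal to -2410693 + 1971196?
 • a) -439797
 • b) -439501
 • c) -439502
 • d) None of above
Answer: d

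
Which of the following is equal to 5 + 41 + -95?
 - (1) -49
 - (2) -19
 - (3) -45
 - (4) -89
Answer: 1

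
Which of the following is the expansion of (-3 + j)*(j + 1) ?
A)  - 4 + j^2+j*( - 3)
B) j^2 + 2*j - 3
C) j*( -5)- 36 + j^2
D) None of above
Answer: D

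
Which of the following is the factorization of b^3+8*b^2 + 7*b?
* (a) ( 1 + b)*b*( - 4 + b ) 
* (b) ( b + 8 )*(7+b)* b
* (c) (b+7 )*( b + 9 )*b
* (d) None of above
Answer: d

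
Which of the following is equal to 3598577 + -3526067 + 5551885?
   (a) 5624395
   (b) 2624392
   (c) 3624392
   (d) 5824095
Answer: a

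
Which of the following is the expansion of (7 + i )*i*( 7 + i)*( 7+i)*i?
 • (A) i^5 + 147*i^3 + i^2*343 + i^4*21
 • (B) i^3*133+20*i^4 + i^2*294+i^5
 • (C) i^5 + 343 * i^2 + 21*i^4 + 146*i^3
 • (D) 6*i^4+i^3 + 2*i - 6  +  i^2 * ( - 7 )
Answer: A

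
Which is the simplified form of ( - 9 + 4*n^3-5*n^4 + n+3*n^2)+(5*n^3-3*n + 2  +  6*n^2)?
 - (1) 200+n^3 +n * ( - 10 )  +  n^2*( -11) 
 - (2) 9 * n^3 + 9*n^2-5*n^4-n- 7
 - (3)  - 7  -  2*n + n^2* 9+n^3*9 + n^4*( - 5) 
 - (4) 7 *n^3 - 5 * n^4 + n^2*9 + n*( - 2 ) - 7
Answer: 3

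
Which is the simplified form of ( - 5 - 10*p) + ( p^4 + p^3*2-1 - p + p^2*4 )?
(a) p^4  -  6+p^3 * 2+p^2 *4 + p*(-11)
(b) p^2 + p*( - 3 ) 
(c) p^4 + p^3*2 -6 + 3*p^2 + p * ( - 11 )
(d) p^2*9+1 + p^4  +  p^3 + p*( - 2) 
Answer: a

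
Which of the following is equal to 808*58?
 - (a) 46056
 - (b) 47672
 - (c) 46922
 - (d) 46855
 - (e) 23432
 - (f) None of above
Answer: f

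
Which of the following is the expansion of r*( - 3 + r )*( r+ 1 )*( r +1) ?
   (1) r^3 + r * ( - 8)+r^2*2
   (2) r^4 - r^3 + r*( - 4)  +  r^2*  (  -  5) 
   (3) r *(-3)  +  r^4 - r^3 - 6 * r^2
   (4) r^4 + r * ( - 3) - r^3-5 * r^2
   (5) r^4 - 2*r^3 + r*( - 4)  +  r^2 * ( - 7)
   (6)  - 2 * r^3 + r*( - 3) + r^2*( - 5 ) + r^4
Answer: 4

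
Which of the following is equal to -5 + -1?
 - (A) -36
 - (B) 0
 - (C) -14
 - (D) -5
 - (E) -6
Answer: E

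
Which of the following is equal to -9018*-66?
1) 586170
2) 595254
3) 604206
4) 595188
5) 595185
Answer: 4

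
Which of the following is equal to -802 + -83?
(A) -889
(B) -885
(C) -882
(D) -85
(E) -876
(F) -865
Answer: B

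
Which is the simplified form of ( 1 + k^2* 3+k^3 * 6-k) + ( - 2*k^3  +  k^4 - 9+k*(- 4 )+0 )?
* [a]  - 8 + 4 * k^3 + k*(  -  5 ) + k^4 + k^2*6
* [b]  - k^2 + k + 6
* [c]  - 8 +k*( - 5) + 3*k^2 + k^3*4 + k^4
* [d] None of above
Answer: c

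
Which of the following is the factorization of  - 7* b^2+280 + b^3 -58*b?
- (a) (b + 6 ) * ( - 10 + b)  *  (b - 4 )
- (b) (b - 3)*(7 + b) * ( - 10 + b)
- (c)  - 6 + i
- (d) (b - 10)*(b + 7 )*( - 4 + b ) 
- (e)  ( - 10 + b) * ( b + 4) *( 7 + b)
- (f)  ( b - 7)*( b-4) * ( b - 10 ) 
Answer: d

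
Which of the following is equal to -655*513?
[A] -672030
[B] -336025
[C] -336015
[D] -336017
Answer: C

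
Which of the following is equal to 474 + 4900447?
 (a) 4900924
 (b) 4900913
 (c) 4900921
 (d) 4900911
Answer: c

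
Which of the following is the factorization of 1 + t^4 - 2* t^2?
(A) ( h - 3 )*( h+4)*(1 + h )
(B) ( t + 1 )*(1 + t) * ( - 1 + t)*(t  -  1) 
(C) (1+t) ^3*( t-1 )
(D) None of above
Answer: B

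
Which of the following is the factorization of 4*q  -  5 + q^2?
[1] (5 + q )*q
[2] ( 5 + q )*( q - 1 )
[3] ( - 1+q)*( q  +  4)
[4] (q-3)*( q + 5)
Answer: 2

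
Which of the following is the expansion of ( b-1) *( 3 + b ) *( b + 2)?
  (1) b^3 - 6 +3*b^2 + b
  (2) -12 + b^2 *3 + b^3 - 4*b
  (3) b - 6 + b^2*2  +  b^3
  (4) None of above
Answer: 4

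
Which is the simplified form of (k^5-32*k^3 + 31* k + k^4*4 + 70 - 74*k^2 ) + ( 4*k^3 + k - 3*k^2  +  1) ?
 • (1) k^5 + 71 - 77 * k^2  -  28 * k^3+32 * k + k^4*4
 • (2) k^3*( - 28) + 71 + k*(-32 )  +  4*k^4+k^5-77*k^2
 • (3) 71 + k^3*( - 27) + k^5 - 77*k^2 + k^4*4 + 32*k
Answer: 1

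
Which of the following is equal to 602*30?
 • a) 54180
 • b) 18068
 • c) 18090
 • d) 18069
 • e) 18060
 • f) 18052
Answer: e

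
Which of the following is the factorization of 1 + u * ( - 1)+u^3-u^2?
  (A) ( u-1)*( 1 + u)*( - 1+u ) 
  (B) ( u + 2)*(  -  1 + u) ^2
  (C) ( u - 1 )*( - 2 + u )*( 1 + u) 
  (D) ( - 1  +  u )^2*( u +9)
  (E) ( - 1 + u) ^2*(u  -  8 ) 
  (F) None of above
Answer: A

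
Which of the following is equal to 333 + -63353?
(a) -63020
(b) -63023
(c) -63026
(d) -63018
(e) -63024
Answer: a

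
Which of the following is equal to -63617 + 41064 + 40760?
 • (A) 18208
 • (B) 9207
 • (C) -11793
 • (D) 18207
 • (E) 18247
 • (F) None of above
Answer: D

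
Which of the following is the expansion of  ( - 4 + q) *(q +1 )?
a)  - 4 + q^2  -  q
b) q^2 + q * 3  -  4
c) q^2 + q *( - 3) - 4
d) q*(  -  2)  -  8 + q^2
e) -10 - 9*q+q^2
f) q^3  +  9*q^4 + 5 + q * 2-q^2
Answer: c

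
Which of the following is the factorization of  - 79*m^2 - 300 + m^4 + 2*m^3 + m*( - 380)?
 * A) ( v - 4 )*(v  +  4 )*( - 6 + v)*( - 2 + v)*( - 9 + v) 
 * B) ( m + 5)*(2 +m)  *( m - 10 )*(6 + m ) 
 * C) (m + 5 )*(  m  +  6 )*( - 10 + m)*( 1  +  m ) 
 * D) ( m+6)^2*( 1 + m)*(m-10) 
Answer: C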